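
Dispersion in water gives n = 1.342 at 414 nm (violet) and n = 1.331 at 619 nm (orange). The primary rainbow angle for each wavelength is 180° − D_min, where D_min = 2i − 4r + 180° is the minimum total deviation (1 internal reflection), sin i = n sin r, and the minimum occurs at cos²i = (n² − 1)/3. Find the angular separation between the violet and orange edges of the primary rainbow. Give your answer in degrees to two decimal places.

At 414 nm (n = 1.342): cos²i = 0.26699 → i = 58.888°, r = 39.641°, D_min = 139.213°, rainbow angle = 40.787°.
At 619 nm (n = 1.331): cos²i = 0.25719 → i = 59.527°, r = 40.356°, D_min = 137.630°, rainbow angle = 42.370°.
Angular width = |40.787° − 42.370°| = 1.583°.

1.58°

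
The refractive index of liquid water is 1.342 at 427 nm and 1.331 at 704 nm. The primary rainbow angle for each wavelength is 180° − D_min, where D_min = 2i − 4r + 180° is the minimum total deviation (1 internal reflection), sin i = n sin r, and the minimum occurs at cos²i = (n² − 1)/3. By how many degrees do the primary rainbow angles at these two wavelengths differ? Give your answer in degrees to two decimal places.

1.58°

At 427 nm (n = 1.342): cos²i = 0.26699 → i = 58.888°, r = 39.641°, D_min = 139.213°, rainbow angle = 40.787°.
At 704 nm (n = 1.331): cos²i = 0.25719 → i = 59.527°, r = 40.356°, D_min = 137.630°, rainbow angle = 42.370°.
Angular width = |40.787° − 42.370°| = 1.583°.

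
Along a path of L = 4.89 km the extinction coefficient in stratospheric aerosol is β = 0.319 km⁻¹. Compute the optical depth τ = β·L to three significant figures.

1.56

τ = β·L = 0.319 × 4.89 = 1.5599.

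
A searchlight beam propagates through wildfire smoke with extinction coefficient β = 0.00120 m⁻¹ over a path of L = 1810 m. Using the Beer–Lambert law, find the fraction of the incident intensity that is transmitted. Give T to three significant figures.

τ = β·L = 0.00120 × 1810 = 2.1720.
T = exp(−2.1720) = 0.1139.

0.114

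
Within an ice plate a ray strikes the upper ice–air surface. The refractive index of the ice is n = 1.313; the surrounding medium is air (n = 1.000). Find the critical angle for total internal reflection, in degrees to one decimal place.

49.6°

sin θ_c = n_air / n = 1.000 / 1.313 = 0.7616.
θ_c = arcsin(0.7616) = 49.61°.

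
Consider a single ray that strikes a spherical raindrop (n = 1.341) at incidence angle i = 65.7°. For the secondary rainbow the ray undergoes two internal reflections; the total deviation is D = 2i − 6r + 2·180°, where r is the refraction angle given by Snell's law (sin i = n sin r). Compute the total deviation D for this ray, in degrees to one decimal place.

sin r = sin 65.7° / 1.341 = 0.9114/1.341 = 0.6796; r = 42.82°.
D = 2·65.7° − 6·42.82° + 2·180° = 131.40° − 256.90° + 360° = 234.50°.

234.5°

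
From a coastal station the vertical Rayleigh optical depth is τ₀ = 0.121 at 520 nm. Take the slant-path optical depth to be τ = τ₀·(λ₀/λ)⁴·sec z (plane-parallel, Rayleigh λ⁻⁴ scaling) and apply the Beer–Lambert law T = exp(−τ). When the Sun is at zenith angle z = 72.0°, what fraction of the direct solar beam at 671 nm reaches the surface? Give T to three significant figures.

sec 72.0° = 3.2361.
τ = 0.121 × (520/671)⁴ × 3.2361 = 0.121 × 0.3607 × 3.2361 = 0.1412.
T = exp(−0.1412) = 0.8683.

0.868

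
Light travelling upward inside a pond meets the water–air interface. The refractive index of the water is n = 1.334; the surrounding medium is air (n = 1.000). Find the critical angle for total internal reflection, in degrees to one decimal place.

sin θ_c = n_air / n = 1.000 / 1.334 = 0.7496.
θ_c = arcsin(0.7496) = 48.56°.

48.6°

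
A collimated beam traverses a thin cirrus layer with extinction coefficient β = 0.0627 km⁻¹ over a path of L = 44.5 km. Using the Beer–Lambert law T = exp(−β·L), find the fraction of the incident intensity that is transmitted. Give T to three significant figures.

τ = β·L = 0.0627 × 44.5 = 2.7902.
T = exp(−2.7902) = 0.0614.

0.0614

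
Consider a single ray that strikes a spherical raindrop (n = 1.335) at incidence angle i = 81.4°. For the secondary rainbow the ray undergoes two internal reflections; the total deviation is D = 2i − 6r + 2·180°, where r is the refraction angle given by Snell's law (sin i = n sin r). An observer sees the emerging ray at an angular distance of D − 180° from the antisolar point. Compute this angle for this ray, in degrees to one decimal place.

sin r = sin 81.4° / 1.335 = 0.9888/1.335 = 0.7406; r = 47.79°.
D = 2·81.4° − 6·47.79° + 2·180° = 162.80° − 286.72° + 360° = 236.08°.
Angle from antisolar point = D − 180° = 56.08°.

56.1°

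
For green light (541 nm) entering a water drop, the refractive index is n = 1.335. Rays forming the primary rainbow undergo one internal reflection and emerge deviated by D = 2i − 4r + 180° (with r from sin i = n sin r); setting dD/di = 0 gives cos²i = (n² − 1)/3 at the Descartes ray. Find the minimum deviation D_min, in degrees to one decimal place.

138.2°

cos²i = (1.78222 − 1)/3 = 0.26074; i = arccos(0.51063) = 59.294°.
sin r = sin 59.294°/1.335 = 0.64405; r = 40.094°.
D_min = 2·59.294° − 4·40.094° + 180° = 138.212°.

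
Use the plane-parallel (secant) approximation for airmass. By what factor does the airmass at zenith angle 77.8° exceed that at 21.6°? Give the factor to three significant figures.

X(77.8°)/X(21.6°) = sec 77.8° / sec 21.6° = cos 21.6° / cos 77.8° = 0.9298/0.2113 = 4.3998.

4.40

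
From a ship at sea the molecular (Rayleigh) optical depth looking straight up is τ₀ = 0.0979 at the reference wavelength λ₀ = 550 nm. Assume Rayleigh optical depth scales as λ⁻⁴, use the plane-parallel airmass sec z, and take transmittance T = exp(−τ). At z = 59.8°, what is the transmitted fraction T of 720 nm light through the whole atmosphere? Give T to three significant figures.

0.936

sec 59.8° = 1.9880.
τ = 0.0979 × (550/720)⁴ × 1.9880 = 0.0979 × 0.3405 × 1.9880 = 0.0663.
T = exp(−0.0663) = 0.9359.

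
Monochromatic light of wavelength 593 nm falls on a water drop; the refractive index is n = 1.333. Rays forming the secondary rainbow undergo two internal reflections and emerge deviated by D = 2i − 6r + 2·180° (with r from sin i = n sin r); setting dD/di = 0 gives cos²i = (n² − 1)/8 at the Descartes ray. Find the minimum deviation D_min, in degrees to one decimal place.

cos²i = (1.77689 − 1)/8 = 0.09711; i = arccos(0.31163) = 71.843°.
sin r = sin 71.843°/1.333 = 0.71283; r = 45.466°.
D_min = 2·71.843° − 6·45.466° + 360° = 230.891°.

230.9°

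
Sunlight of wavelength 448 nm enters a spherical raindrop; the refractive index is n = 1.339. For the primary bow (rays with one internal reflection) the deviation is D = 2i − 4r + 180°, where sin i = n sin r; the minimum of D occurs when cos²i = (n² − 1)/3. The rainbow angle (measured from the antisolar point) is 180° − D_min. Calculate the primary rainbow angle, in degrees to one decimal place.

41.2°

cos²i = (1.79292 − 1)/3 = 0.26431; i = arccos(0.51411) = 59.062°.
sin r = sin 59.062°/1.339 = 0.64057; r = 39.834°.
D_min = 2·59.062° − 4·39.834° + 180° = 138.786°.
Rainbow angle = 180° − D_min = 41.214°.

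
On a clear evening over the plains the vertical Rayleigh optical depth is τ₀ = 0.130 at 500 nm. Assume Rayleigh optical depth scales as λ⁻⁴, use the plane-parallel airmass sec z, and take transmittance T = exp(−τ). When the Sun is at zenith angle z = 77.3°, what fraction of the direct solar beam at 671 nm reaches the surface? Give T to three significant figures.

0.833

sec 77.3° = 4.5486.
τ = 0.130 × (500/671)⁴ × 4.5486 = 0.130 × 0.3083 × 4.5486 = 0.1823.
T = exp(−0.1823) = 0.8333.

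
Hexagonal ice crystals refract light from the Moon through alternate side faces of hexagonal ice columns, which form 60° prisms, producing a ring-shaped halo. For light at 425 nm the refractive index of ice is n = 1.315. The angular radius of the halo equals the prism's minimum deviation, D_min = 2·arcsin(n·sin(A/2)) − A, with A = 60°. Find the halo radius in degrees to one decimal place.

22.2°

n·sin(A/2) = 1.315 × sin 30° = 1.315 × 0.5000 = 0.6575.
D_min = 2·arcsin(0.6575) − 60° = 2 × 41.109° − 60° = 22.219°.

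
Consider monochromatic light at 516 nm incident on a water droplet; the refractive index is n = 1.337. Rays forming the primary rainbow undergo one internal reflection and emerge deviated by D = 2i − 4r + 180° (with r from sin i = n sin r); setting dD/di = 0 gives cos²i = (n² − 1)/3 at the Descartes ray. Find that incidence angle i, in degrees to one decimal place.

cos²i = (1.337² − 1)/3 = (1.78757 − 1)/3 = 0.26252.
cos i = 0.51237, so i = 59.178°.

59.2°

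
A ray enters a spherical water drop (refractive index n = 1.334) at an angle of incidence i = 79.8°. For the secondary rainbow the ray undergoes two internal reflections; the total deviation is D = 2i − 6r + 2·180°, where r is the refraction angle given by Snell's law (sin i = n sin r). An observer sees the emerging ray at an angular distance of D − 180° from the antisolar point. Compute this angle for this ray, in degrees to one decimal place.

54.3°

sin r = sin 79.8° / 1.334 = 0.9842/1.334 = 0.7378; r = 47.54°.
D = 2·79.8° − 6·47.54° + 2·180° = 159.60° − 285.25° + 360° = 234.35°.
Angle from antisolar point = D − 180° = 54.35°.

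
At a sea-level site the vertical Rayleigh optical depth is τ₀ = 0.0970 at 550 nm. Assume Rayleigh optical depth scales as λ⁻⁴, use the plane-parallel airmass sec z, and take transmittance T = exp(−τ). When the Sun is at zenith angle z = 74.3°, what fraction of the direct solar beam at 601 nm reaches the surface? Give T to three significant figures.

sec 74.3° = 3.6955.
τ = 0.0970 × (550/601)⁴ × 3.6955 = 0.0970 × 0.7014 × 3.6955 = 0.2514.
T = exp(−0.2514) = 0.7777.

0.778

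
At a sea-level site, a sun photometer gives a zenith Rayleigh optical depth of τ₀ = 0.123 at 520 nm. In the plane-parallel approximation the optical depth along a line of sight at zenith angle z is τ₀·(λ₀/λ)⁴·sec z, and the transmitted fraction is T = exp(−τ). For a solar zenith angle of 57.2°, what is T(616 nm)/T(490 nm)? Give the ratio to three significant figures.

1.19

Airmass: sec 57.2° = 1.8460.
τ(616 nm) = 0.123 × (520/616)⁴ × 1.8460 = 0.123 × 0.5078 × 1.8460 = 0.1153.
τ(490 nm) = 0.123 × (520/490)⁴ × 1.8460 = 0.123 × 1.2683 × 1.8460 = 0.2880.
T(616)/T(490) = exp(τ_B − τ_A) = exp(0.1727) = 1.1885.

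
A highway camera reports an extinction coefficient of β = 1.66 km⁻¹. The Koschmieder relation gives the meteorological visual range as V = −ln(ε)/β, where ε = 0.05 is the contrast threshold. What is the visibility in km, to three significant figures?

1.80 km

V = −ln(0.05) / 1.66 = 2.996 / 1.66 = 1.8047 km.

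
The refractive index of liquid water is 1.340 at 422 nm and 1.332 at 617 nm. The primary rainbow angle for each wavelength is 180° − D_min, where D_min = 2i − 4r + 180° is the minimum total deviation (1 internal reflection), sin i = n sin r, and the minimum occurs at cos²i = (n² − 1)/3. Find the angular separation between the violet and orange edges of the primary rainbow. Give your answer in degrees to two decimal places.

At 422 nm (n = 1.340): cos²i = 0.26520 → i = 59.004°, r = 39.770°, D_min = 138.929°, rainbow angle = 41.071°.
At 617 nm (n = 1.332): cos²i = 0.25807 → i = 59.469°, r = 40.290°, D_min = 137.776°, rainbow angle = 42.224°.
Angular width = |41.071° − 42.224°| = 1.153°.

1.15°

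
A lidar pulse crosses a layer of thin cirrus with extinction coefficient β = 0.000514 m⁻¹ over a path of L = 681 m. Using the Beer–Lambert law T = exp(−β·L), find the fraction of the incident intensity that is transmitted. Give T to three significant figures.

0.705

τ = β·L = 0.000514 × 681 = 0.3500.
T = exp(−0.3500) = 0.7047.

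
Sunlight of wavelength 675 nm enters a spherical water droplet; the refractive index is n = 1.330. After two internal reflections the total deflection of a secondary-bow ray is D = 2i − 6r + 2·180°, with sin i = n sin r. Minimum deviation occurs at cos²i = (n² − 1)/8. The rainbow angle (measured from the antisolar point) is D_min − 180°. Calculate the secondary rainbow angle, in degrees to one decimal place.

50.1°

cos²i = (1.76890 − 1)/8 = 0.09611; i = arccos(0.31002) = 71.940°.
sin r = sin 71.940°/1.330 = 0.71483; r = 45.630°.
D_min = 2·71.940° − 6·45.630° + 360° = 230.101°.
Rainbow angle = D_min − 180° = 50.101°.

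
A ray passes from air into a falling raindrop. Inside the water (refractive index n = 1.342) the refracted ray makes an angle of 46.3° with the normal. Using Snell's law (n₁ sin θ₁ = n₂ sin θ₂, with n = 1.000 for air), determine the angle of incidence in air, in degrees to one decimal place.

76.0°

Snell: sin θ_i = n · sin θ_r = 1.342 × sin 46.3° = 1.342 × 0.7230 = 0.9702.
θ_i = arcsin(0.9702) = 75.98°.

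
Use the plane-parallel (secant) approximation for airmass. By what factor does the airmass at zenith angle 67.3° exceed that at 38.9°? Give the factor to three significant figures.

X(67.3°)/X(38.9°) = sec 67.3° / sec 38.9° = cos 38.9° / cos 67.3° = 0.7782/0.3859 = 2.0167.

2.02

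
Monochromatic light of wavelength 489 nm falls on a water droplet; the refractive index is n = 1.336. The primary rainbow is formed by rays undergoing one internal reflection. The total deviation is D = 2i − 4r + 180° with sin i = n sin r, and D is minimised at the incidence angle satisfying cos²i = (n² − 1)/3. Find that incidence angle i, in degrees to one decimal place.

cos²i = (1.336² − 1)/3 = (1.78490 − 1)/3 = 0.26163.
cos i = 0.51150, so i = 59.236°.

59.2°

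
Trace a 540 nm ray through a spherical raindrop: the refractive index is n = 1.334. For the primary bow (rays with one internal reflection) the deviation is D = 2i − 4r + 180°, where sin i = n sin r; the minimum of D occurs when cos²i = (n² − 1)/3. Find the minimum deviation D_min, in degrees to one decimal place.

138.1°

cos²i = (1.77956 − 1)/3 = 0.25985; i = arccos(0.50976) = 59.352°.
sin r = sin 59.352°/1.334 = 0.64492; r = 40.159°.
D_min = 2·59.352° − 4·40.159° + 180° = 138.067°.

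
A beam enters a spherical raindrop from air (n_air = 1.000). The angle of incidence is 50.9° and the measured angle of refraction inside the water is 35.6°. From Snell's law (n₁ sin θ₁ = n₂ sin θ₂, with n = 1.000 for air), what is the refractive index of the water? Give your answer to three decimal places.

n = sin θ_i / sin θ_r = sin 50.9° / sin 35.6° = 0.7760 / 0.5821 = 1.3331.

1.333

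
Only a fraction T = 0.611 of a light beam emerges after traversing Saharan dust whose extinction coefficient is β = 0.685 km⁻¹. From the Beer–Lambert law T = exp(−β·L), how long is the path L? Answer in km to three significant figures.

0.719 km

Beer–Lambert: T = exp(−βL) ⇒ L = −ln(T)/β = −ln(0.611)/0.685 = 0.4927/0.685 = 0.7192 km.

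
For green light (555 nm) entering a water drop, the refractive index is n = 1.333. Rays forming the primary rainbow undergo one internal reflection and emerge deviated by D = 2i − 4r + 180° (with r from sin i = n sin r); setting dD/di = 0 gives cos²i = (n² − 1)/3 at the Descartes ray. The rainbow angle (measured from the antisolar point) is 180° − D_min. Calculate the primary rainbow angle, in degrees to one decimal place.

cos²i = (1.77689 − 1)/3 = 0.25896; i = arccos(0.50888) = 59.410°.
sin r = sin 59.410°/1.333 = 0.64579; r = 40.225°.
D_min = 2·59.410° − 4·40.225° + 180° = 137.922°.
Rainbow angle = 180° − D_min = 42.078°.

42.1°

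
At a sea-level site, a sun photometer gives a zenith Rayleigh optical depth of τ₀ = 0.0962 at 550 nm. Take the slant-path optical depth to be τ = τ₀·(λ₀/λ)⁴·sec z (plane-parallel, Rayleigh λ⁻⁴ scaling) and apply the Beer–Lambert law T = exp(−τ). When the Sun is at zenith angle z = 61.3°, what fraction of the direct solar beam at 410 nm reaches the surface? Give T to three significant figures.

sec 61.3° = 2.0824.
τ = 0.0962 × (550/410)⁴ × 2.0824 = 0.0962 × 3.2383 × 2.0824 = 0.6487.
T = exp(−0.6487) = 0.5227.

0.523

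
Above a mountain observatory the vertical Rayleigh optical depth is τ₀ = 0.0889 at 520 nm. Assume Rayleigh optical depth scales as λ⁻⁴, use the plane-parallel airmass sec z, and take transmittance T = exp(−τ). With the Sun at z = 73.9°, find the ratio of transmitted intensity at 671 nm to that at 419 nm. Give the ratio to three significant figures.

1.91

Airmass: sec 73.9° = 3.6060.
τ(671 nm) = 0.0889 × (520/671)⁴ × 3.6060 = 0.0889 × 0.3607 × 3.6060 = 0.1156.
τ(419 nm) = 0.0889 × (520/419)⁴ × 3.6060 = 0.0889 × 2.3722 × 3.6060 = 0.7605.
T(671)/T(419) = exp(τ_B − τ_A) = exp(0.6449) = 1.9057.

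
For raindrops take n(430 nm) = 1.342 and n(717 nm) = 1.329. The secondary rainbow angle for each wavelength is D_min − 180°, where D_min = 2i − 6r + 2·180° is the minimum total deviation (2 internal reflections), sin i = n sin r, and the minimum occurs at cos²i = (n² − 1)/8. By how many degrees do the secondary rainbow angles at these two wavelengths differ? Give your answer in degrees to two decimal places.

At 430 nm (n = 1.342): cos²i = 0.10012 → i = 71.554°, r = 44.981°, D_min = 233.222°, rainbow angle = 53.222°.
At 717 nm (n = 1.329): cos²i = 0.09578 → i = 71.972°, r = 45.685°, D_min = 229.837°, rainbow angle = 49.837°.
Angular width = |53.222° − 49.837°| = 3.385°.

3.39°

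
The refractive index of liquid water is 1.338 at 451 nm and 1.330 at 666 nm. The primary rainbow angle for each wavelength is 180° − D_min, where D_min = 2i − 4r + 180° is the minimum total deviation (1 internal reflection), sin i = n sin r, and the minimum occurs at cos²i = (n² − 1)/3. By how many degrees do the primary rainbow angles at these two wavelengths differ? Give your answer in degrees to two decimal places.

1.16°

At 451 nm (n = 1.338): cos²i = 0.26341 → i = 59.120°, r = 39.899°, D_min = 138.643°, rainbow angle = 41.357°.
At 666 nm (n = 1.330): cos²i = 0.25630 → i = 59.585°, r = 40.422°, D_min = 137.484°, rainbow angle = 42.516°.
Angular width = |41.357° − 42.516°| = 1.160°.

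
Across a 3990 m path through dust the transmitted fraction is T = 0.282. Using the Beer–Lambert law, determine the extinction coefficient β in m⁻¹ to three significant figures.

0.000317 m⁻¹

Beer–Lambert: T = exp(−βL) ⇒ β = −ln(T)/L = −ln(0.282)/3990 = 1.2658/3990 = 0.0003173 m⁻¹.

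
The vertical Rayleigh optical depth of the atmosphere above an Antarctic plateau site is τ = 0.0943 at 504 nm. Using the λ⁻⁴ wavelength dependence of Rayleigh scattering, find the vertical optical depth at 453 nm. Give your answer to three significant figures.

τ(453 nm) = τ(504 nm) × (504/453)⁴ = 0.0943 × (1.1126)⁴ = 0.0943 × 1.5322 = 0.1445.

0.144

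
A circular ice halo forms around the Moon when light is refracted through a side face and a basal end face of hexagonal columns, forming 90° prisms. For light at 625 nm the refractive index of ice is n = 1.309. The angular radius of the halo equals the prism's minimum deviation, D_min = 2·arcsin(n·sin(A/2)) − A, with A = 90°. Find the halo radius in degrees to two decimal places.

n·sin(A/2) = 1.309 × sin 45° = 1.309 × 0.7071 = 0.9256.
D_min = 2·arcsin(0.9256) − 90° = 2 × 67.759° − 90° = 45.519°.

45.52°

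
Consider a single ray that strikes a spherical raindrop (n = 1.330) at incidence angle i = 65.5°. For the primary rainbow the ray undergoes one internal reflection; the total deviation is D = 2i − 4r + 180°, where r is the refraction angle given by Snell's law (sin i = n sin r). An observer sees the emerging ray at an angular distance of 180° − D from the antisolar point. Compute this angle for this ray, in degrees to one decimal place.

41.7°

sin r = sin 65.5° / 1.330 = 0.9100/1.330 = 0.6842; r = 43.17°.
D = 2·65.5° − 4·43.17° + 180° = 131.00° − 172.69° + 180° = 138.31°.
Angle from antisolar point = 180° − D = 41.69°.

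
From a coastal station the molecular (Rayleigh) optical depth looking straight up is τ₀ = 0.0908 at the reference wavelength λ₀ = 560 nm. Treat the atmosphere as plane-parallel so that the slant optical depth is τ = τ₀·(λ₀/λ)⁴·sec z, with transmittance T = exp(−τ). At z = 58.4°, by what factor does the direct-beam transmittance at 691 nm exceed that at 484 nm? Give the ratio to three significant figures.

Airmass: sec 58.4° = 1.9084.
τ(691 nm) = 0.0908 × (560/691)⁴ × 1.9084 = 0.0908 × 0.4314 × 1.9084 = 0.0747.
τ(484 nm) = 0.0908 × (560/484)⁴ × 1.9084 = 0.0908 × 1.7921 × 1.9084 = 0.3106.
T(691)/T(484) = exp(τ_B − τ_A) = exp(0.2358) = 1.2659.

1.27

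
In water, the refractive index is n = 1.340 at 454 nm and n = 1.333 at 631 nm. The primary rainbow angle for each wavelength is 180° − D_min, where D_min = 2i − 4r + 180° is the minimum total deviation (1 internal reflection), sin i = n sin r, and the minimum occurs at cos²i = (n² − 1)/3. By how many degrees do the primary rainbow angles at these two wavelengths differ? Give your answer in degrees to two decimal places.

1.01°

At 454 nm (n = 1.340): cos²i = 0.26520 → i = 59.004°, r = 39.770°, D_min = 138.929°, rainbow angle = 41.071°.
At 631 nm (n = 1.333): cos²i = 0.25896 → i = 59.410°, r = 40.225°, D_min = 137.922°, rainbow angle = 42.078°.
Angular width = |41.071° − 42.078°| = 1.007°.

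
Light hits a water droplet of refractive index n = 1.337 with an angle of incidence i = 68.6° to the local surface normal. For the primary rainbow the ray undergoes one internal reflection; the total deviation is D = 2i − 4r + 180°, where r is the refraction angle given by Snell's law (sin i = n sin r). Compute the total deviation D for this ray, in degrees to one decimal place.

sin r = sin 68.6° / 1.337 = 0.9311/1.337 = 0.6964; r = 44.14°.
D = 2·68.6° − 4·44.14° + 180° = 137.20° − 176.55° + 180° = 140.65°.

140.7°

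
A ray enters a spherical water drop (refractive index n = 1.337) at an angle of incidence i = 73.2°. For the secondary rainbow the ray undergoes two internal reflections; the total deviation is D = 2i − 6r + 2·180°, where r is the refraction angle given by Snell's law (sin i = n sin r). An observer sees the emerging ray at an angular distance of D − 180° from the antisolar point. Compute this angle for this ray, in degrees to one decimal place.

52.0°

sin r = sin 73.2° / 1.337 = 0.9573/1.337 = 0.7160; r = 45.73°.
D = 2·73.2° − 6·45.73° + 2·180° = 146.40° − 274.36° + 360° = 232.04°.
Angle from antisolar point = D − 180° = 52.04°.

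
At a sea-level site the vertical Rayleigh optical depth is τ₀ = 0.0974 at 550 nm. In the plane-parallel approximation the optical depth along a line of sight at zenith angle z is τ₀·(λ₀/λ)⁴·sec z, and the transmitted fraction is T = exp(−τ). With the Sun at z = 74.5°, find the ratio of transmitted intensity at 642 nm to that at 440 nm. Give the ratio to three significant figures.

2.00

Airmass: sec 74.5° = 3.7420.
τ(642 nm) = 0.0974 × (550/642)⁴ × 3.7420 = 0.0974 × 0.5387 × 3.7420 = 0.1963.
τ(440 nm) = 0.0974 × (550/440)⁴ × 3.7420 = 0.0974 × 2.4414 × 3.7420 = 0.8898.
T(642)/T(440) = exp(τ_B − τ_A) = exp(0.6935) = 2.0007.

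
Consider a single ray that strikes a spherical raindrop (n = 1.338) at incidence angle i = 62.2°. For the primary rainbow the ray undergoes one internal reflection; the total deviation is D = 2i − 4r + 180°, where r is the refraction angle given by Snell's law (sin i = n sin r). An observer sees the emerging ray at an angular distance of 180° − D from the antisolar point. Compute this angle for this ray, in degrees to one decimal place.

41.1°

sin r = sin 62.2° / 1.338 = 0.8846/1.338 = 0.6611; r = 41.39°.
D = 2·62.2° − 4·41.39° + 180° = 124.40° − 165.54° + 180° = 138.86°.
Angle from antisolar point = 180° − D = 41.14°.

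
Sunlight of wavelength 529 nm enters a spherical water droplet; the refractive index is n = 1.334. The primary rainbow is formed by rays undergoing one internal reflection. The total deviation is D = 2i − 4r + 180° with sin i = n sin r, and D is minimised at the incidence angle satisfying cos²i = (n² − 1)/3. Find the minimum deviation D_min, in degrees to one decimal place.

138.1°

cos²i = (1.77956 − 1)/3 = 0.25985; i = arccos(0.50976) = 59.352°.
sin r = sin 59.352°/1.334 = 0.64492; r = 40.159°.
D_min = 2·59.352° − 4·40.159° + 180° = 138.067°.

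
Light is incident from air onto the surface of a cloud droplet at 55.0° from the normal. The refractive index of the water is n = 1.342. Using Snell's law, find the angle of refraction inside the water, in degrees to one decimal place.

Snell: sin θ_r = sin θ_i / n = sin 55.0° / 1.342 = 0.8192 / 1.342 = 0.6104.
θ_r = arcsin(0.6104) = 37.62°.

37.6°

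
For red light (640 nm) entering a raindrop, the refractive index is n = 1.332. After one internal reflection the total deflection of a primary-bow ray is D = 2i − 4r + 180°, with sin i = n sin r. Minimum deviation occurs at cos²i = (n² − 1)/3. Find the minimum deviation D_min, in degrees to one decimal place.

137.8°

cos²i = (1.77422 − 1)/3 = 0.25807; i = arccos(0.50801) = 59.469°.
sin r = sin 59.469°/1.332 = 0.64666; r = 40.290°.
D_min = 2·59.469° − 4·40.290° + 180° = 137.776°.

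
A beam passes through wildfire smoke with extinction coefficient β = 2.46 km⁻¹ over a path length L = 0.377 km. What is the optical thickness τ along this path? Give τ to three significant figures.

τ = β·L = 2.46 × 0.377 = 0.9274.

0.927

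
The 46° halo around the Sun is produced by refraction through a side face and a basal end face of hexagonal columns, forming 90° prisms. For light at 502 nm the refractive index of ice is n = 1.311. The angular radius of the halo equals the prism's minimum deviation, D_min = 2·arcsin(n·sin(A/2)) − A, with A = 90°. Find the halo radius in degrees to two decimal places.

45.95°

n·sin(A/2) = 1.311 × sin 45° = 1.311 × 0.7071 = 0.9270.
D_min = 2·arcsin(0.9270) − 90° = 2 × 67.974° − 90° = 45.949°.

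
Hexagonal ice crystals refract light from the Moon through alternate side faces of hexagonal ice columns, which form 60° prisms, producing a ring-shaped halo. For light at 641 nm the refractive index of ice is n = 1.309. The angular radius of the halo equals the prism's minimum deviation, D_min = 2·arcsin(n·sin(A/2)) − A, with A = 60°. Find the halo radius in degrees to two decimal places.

n·sin(A/2) = 1.309 × sin 30° = 1.309 × 0.5000 = 0.6545.
D_min = 2·arcsin(0.6545) − 60° = 2 × 40.882° − 60° = 21.763°.

21.76°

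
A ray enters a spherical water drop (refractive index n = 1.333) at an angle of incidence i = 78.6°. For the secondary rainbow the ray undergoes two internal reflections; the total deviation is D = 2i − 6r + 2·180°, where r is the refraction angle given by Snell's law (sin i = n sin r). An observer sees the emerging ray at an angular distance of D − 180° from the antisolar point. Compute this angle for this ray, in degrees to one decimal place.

sin r = sin 78.6° / 1.333 = 0.9803/1.333 = 0.7354; r = 47.34°.
D = 2·78.6° − 6·47.34° + 2·180° = 157.20° − 284.04° + 360° = 233.16°.
Angle from antisolar point = D − 180° = 53.16°.

53.2°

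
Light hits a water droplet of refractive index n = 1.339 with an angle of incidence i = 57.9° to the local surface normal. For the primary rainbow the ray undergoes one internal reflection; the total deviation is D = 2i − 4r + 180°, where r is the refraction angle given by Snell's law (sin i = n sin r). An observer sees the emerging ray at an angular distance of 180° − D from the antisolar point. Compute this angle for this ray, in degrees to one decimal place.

sin r = sin 57.9° / 1.339 = 0.8471/1.339 = 0.6327; r = 39.25°.
D = 2·57.9° − 4·39.25° + 180° = 115.80° − 156.98° + 180° = 138.82°.
Angle from antisolar point = 180° − D = 41.18°.

41.2°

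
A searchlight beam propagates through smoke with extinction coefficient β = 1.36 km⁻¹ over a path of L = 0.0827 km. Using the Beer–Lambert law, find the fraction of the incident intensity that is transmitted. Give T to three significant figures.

τ = β·L = 1.36 × 0.0827 = 0.1125.
T = exp(−0.1125) = 0.8936.

0.894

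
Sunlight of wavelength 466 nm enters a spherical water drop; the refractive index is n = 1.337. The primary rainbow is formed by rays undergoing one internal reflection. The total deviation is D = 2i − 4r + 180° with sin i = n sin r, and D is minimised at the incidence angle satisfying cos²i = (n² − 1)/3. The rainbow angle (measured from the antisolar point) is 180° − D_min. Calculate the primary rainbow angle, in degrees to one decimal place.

cos²i = (1.78757 − 1)/3 = 0.26252; i = arccos(0.51237) = 59.178°.
sin r = sin 59.178°/1.337 = 0.64231; r = 39.964°.
D_min = 2·59.178° − 4·39.964° + 180° = 138.500°.
Rainbow angle = 180° − D_min = 41.500°.

41.5°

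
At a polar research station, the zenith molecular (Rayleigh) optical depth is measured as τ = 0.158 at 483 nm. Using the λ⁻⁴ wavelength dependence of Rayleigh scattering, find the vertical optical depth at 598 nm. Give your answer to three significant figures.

0.0672

τ(598 nm) = τ(483 nm) × (483/598)⁴ = 0.158 × (0.8077)⁴ = 0.158 × 0.4256 = 0.0672.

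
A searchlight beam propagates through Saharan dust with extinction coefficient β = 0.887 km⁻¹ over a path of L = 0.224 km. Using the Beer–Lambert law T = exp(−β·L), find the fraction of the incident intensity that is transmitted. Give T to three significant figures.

0.820

τ = β·L = 0.887 × 0.224 = 0.1987.
T = exp(−0.1987) = 0.8198.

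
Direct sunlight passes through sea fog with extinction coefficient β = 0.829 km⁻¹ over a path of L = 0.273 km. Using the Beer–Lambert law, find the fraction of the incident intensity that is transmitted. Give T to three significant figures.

τ = β·L = 0.829 × 0.273 = 0.2263.
T = exp(−0.2263) = 0.7975.

0.797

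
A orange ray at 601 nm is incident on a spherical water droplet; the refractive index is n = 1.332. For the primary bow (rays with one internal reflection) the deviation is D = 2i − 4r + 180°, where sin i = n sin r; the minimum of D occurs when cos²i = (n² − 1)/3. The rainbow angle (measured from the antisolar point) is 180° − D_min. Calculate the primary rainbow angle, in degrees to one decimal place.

cos²i = (1.77422 − 1)/3 = 0.25807; i = arccos(0.50801) = 59.469°.
sin r = sin 59.469°/1.332 = 0.64666; r = 40.290°.
D_min = 2·59.469° − 4·40.290° + 180° = 137.776°.
Rainbow angle = 180° − D_min = 42.224°.

42.2°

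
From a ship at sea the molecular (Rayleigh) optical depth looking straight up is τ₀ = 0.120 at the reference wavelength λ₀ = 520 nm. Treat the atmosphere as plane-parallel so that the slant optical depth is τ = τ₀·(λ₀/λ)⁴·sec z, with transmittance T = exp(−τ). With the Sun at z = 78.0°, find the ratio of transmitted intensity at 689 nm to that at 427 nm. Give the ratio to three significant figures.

Airmass: sec 78.0° = 4.8097.
τ(689 nm) = 0.120 × (520/689)⁴ × 4.8097 = 0.120 × 0.3244 × 4.8097 = 0.1873.
τ(427 nm) = 0.120 × (520/427)⁴ × 4.8097 = 0.120 × 2.1994 × 4.8097 = 1.2694.
T(689)/T(427) = exp(τ_B − τ_A) = exp(1.0822) = 2.9510.

2.95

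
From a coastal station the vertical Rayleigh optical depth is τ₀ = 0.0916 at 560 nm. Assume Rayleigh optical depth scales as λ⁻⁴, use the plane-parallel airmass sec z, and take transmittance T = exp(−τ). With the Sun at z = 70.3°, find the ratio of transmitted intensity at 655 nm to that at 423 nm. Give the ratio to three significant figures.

Airmass: sec 70.3° = 2.9665.
τ(655 nm) = 0.0916 × (560/655)⁴ × 2.9665 = 0.0916 × 0.5343 × 2.9665 = 0.1452.
τ(423 nm) = 0.0916 × (560/423)⁴ × 2.9665 = 0.0916 × 3.0718 × 2.9665 = 0.8347.
T(655)/T(423) = exp(τ_B − τ_A) = exp(0.6895) = 1.9928.

1.99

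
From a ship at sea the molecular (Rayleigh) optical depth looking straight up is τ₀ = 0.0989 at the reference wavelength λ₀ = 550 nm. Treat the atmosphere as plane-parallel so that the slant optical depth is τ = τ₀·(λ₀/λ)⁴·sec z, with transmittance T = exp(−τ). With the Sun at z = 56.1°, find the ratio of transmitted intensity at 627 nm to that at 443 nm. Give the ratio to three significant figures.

Airmass: sec 56.1° = 1.7929.
τ(627 nm) = 0.0989 × (550/627)⁴ × 1.7929 = 0.0989 × 0.5921 × 1.7929 = 0.1050.
τ(443 nm) = 0.0989 × (550/443)⁴ × 1.7929 = 0.0989 × 2.3759 × 1.7929 = 0.4213.
T(627)/T(443) = exp(τ_B − τ_A) = exp(0.3163) = 1.3721.

1.37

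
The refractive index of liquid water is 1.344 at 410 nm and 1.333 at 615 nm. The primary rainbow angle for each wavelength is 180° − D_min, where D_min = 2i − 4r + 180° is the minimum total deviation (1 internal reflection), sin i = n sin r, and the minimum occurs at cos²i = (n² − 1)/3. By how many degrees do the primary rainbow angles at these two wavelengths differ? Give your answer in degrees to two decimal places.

At 410 nm (n = 1.344): cos²i = 0.26878 → i = 58.772°, r = 39.512°, D_min = 139.495°, rainbow angle = 40.505°.
At 615 nm (n = 1.333): cos²i = 0.25896 → i = 59.410°, r = 40.225°, D_min = 137.922°, rainbow angle = 42.078°.
Angular width = |40.505° − 42.078°| = 1.573°.

1.57°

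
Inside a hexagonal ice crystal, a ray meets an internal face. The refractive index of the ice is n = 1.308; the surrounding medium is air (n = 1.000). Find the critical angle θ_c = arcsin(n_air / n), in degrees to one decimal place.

49.9°

sin θ_c = n_air / n = 1.000 / 1.308 = 0.7645.
θ_c = arcsin(0.7645) = 49.86°.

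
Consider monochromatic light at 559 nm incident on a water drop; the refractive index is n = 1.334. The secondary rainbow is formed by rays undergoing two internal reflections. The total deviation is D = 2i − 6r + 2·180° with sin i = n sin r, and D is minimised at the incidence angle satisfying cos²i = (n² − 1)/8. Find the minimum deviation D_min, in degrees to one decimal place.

231.2°

cos²i = (1.77956 − 1)/8 = 0.09744; i = arccos(0.31216) = 71.810°.
sin r = sin 71.810°/1.334 = 0.71217; r = 45.411°.
D_min = 2·71.810° − 6·45.411° + 360° = 231.153°.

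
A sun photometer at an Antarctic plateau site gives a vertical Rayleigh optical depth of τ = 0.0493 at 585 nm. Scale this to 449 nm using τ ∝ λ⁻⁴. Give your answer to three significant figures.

0.142

τ(449 nm) = τ(585 nm) × (585/449)⁴ = 0.0493 × (1.3029)⁴ = 0.0493 × 2.8816 = 0.1421.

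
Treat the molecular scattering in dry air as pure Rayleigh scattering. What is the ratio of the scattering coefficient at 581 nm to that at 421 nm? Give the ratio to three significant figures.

Rayleigh scattering ∝ λ⁻⁴, so the ratio of coefficients is the inverse fourth power of the wavelength ratio.
σ(581)/σ(421) = (421/581)⁴ = (0.7246)⁴ = 0.2757.

0.276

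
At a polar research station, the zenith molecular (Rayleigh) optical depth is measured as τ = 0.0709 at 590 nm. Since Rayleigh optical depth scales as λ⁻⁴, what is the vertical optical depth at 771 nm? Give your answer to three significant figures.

τ(771 nm) = τ(590 nm) × (590/771)⁴ = 0.0709 × (0.7652)⁴ = 0.0709 × 0.3429 = 0.0243.

0.0243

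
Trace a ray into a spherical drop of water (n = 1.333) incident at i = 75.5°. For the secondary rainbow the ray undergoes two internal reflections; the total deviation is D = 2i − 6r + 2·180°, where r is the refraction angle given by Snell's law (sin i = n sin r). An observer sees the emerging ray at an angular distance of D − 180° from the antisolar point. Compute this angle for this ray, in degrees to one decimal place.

51.5°

sin r = sin 75.5° / 1.333 = 0.9681/1.333 = 0.7263; r = 46.58°.
D = 2·75.5° − 6·46.58° + 2·180° = 151.00° − 279.46° + 360° = 231.54°.
Angle from antisolar point = D − 180° = 51.54°.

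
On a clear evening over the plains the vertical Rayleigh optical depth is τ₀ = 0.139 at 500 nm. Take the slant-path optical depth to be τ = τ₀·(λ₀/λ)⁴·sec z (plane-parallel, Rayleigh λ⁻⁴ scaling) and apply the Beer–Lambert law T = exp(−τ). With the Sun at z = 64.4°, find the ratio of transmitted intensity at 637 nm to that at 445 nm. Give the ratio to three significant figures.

1.48

Airmass: sec 64.4° = 2.3144.
τ(637 nm) = 0.139 × (500/637)⁴ × 2.3144 = 0.139 × 0.3796 × 2.3144 = 0.1221.
τ(445 nm) = 0.139 × (500/445)⁴ × 2.3144 = 0.139 × 1.5938 × 2.3144 = 0.5127.
T(637)/T(445) = exp(τ_B − τ_A) = exp(0.3906) = 1.4779.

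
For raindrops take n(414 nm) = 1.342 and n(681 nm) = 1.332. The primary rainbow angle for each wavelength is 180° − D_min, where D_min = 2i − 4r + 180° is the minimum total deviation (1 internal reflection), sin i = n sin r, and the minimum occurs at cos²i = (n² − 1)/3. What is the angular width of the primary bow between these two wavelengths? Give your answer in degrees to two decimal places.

1.44°

At 414 nm (n = 1.342): cos²i = 0.26699 → i = 58.888°, r = 39.641°, D_min = 139.213°, rainbow angle = 40.787°.
At 681 nm (n = 1.332): cos²i = 0.25807 → i = 59.469°, r = 40.290°, D_min = 137.776°, rainbow angle = 42.224°.
Angular width = |40.787° − 42.224°| = 1.437°.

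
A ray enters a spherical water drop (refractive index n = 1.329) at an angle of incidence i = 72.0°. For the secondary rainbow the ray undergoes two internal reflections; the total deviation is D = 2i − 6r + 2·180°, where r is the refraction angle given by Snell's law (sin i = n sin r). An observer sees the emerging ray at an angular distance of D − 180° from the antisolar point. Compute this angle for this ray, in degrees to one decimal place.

sin r = sin 72.0° / 1.329 = 0.9511/1.329 = 0.7156; r = 45.69°.
D = 2·72.0° − 6·45.69° + 2·180° = 144.00° − 274.16° + 360° = 229.84°.
Angle from antisolar point = D − 180° = 49.84°.

49.8°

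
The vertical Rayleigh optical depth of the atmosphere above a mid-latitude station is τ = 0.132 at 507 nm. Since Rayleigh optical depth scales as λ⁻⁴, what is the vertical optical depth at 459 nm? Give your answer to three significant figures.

0.196

τ(459 nm) = τ(507 nm) × (507/459)⁴ = 0.132 × (1.1046)⁴ = 0.132 × 1.4886 = 0.1965.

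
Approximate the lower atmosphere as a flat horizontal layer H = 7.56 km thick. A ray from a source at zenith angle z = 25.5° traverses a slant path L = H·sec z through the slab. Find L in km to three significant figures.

8.38 km

sec z = 1/cos 25.5° = 1.1079.
L = 7.56 × 1.1079 = 8.376 km.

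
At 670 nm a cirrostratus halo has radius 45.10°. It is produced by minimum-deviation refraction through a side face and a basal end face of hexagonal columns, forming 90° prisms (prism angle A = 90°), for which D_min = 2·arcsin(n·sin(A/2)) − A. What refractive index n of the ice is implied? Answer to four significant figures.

1.307

Rearranging: n = sin((D_min + A)/2) / sin(A/2).
(D_min + A)/2 = (45.10° + 90°)/2 = 67.550°.
n = sin 67.550° / sin 45° = 0.9242 / 0.7071 = 1.3070.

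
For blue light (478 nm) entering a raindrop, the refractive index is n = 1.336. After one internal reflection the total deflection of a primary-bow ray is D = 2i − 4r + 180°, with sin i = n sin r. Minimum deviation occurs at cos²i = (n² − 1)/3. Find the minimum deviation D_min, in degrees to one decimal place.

138.4°

cos²i = (1.78490 − 1)/3 = 0.26163; i = arccos(0.51150) = 59.236°.
sin r = sin 59.236°/1.336 = 0.64318; r = 40.029°.
D_min = 2·59.236° − 4·40.029° + 180° = 138.356°.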